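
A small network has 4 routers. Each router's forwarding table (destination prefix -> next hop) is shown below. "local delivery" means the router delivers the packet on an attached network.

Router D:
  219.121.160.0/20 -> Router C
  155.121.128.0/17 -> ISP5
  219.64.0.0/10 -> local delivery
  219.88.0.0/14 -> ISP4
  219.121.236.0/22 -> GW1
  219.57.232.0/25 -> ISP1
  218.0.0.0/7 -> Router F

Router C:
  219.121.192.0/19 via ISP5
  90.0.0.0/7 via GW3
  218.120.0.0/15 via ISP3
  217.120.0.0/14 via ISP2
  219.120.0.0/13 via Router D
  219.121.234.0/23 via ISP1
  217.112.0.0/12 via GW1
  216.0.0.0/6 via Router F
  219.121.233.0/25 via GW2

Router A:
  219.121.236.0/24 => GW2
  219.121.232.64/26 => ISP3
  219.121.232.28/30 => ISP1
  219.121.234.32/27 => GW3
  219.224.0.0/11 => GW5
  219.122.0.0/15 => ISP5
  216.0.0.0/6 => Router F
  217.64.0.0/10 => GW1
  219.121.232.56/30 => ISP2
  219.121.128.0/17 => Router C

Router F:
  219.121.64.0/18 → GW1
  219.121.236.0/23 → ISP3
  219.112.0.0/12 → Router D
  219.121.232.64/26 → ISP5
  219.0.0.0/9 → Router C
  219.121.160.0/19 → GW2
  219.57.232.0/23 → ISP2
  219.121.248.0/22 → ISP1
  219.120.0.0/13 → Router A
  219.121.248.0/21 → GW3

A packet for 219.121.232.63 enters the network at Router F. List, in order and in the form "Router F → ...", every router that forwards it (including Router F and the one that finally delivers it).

Router F → Router A → Router C → Router D

At Router F: longest match for 219.121.232.63 is 219.120.0.0/13 -> Router A
At Router A: longest match for 219.121.232.63 is 219.121.128.0/17 -> Router C
At Router C: longest match for 219.121.232.63 is 219.120.0.0/13 -> Router D
At Router D: longest match for 219.121.232.63 is 219.64.0.0/10 -> local delivery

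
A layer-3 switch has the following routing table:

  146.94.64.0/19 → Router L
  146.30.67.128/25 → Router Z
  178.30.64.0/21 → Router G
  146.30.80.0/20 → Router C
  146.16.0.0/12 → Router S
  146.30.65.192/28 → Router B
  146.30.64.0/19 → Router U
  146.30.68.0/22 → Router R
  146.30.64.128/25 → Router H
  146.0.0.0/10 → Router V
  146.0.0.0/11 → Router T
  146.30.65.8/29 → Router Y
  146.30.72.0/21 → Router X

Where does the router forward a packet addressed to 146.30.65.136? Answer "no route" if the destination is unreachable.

Router U

Routes whose prefix contains 146.30.65.136:
  146.0.0.0/10 (146.0.0.0 - 146.63.255.255) -> Router V
  146.0.0.0/11 (146.0.0.0 - 146.31.255.255) -> Router T
  146.16.0.0/12 (146.16.0.0 - 146.31.255.255) -> Router S
  146.30.64.0/19 (146.30.64.0 - 146.30.95.255) -> Router U
More-specific entries that do NOT match:
  146.30.65.8/29 (146.30.65.8 - 146.30.65.15) does not contain 146.30.65.136
  146.30.65.192/28 (146.30.65.192 - 146.30.65.207) does not contain 146.30.65.136
  146.30.67.128/25 (146.30.67.128 - 146.30.67.255) does not contain 146.30.65.136
  146.30.64.128/25 (146.30.64.128 - 146.30.64.255) does not contain 146.30.65.136
  146.30.68.0/22 (146.30.68.0 - 146.30.71.255) does not contain 146.30.65.136
  178.30.64.0/21 (178.30.64.0 - 178.30.71.255) does not contain 146.30.65.136
  146.30.72.0/21 (146.30.72.0 - 146.30.79.255) does not contain 146.30.65.136
  146.30.80.0/20 (146.30.80.0 - 146.30.95.255) does not contain 146.30.65.136
Longest matching prefix is /19 -> next hop Router U.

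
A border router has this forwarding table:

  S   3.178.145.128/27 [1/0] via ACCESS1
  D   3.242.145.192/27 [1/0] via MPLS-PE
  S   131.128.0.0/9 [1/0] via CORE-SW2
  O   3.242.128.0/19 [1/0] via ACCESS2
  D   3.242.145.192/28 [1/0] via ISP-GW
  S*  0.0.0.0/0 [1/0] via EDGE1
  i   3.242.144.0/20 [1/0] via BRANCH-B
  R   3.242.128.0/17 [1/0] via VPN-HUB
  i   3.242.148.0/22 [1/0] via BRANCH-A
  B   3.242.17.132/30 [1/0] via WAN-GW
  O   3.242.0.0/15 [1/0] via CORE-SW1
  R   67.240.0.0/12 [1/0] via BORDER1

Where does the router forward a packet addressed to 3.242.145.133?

BRANCH-B

Routes whose prefix contains 3.242.145.133:
  0.0.0.0/0 (default, matches everything) -> EDGE1
  3.242.0.0/15 (3.242.0.0 - 3.243.255.255) -> CORE-SW1
  3.242.128.0/17 (3.242.128.0 - 3.242.255.255) -> VPN-HUB
  3.242.128.0/19 (3.242.128.0 - 3.242.159.255) -> ACCESS2
  3.242.144.0/20 (3.242.144.0 - 3.242.159.255) -> BRANCH-B
More-specific entries that do NOT match:
  3.242.17.132/30 (3.242.17.132 - 3.242.17.135) does not contain 3.242.145.133
  3.242.145.192/28 (3.242.145.192 - 3.242.145.207) does not contain 3.242.145.133
  3.178.145.128/27 (3.178.145.128 - 3.178.145.159) does not contain 3.242.145.133
  3.242.145.192/27 (3.242.145.192 - 3.242.145.223) does not contain 3.242.145.133
  3.242.148.0/22 (3.242.148.0 - 3.242.151.255) does not contain 3.242.145.133
Longest matching prefix is /20 -> next hop BRANCH-B.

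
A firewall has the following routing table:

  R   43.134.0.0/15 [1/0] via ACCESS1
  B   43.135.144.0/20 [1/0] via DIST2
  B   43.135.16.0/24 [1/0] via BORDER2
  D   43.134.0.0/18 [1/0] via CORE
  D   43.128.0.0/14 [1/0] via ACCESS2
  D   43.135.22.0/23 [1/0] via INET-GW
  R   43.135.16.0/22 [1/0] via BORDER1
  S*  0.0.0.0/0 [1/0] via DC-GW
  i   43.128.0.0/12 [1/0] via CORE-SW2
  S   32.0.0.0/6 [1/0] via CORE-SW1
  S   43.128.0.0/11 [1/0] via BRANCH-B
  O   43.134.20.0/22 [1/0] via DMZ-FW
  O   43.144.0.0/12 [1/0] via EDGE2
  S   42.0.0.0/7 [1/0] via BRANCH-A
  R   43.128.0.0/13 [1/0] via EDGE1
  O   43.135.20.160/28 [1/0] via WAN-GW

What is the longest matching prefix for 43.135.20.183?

43.134.0.0/15

Entries matching 43.135.20.183:
  0.0.0.0/0 (default, matches everything)
  42.0.0.0/7 (42.0.0.0 - 43.255.255.255)
  43.128.0.0/11 (43.128.0.0 - 43.159.255.255)
  43.128.0.0/12 (43.128.0.0 - 43.143.255.255)
  43.128.0.0/13 (43.128.0.0 - 43.135.255.255)
  43.134.0.0/15 (43.134.0.0 - 43.135.255.255)
Most specific is 43.134.0.0/15.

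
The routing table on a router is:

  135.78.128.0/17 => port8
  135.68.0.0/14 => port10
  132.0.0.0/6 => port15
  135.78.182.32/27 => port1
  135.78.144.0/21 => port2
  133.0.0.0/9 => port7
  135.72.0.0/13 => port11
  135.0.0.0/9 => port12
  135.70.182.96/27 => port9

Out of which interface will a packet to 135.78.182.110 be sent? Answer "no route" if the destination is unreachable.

Routes whose prefix contains 135.78.182.110:
  132.0.0.0/6 (132.0.0.0 - 135.255.255.255) -> port15
  135.0.0.0/9 (135.0.0.0 - 135.127.255.255) -> port12
  135.72.0.0/13 (135.72.0.0 - 135.79.255.255) -> port11
  135.78.128.0/17 (135.78.128.0 - 135.78.255.255) -> port8
More-specific entries that do NOT match:
  135.78.182.32/27 (135.78.182.32 - 135.78.182.63) does not contain 135.78.182.110
  135.70.182.96/27 (135.70.182.96 - 135.70.182.127) does not contain 135.78.182.110
  135.78.144.0/21 (135.78.144.0 - 135.78.151.255) does not contain 135.78.182.110
Longest matching prefix is /17 -> interface port8.

port8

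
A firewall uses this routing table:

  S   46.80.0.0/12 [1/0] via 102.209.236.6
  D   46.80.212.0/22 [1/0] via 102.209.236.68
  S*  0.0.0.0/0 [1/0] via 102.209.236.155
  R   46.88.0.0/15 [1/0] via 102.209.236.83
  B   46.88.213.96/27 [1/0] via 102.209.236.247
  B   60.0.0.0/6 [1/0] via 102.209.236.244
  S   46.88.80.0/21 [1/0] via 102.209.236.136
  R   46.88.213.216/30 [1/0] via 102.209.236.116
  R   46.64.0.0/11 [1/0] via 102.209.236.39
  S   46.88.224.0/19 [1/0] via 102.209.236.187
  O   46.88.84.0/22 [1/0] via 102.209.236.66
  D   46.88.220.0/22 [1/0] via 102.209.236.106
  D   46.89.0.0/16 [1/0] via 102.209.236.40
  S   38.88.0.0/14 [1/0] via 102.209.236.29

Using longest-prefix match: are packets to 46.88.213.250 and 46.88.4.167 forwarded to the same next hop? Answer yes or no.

46.88.213.250: longest match 46.88.0.0/15 -> 102.209.236.83
46.88.4.167: longest match 46.88.0.0/15 -> 102.209.236.83

yes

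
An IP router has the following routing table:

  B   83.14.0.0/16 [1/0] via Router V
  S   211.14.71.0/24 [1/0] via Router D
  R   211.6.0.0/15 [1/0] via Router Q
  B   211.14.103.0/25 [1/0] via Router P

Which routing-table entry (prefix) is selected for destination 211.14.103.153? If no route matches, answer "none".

none

211.14.103.153 is outside every listed prefix and there is no default route.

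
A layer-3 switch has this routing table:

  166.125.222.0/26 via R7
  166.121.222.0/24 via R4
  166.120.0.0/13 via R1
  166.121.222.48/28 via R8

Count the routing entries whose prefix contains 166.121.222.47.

2

Prefixes containing 166.121.222.47:
  166.120.0.0/13 (166.120.0.0 - 166.127.255.255)
  166.121.222.0/24 (166.121.222.0 - 166.121.222.255)
Total matching entries: 2.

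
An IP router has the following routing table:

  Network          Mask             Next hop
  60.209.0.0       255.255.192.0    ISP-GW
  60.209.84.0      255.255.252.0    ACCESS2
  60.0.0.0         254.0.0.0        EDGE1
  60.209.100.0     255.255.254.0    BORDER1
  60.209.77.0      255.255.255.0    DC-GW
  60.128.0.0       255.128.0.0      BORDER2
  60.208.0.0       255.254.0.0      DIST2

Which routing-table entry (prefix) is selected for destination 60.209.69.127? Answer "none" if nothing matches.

60.208.0.0/15

Entries matching 60.209.69.127:
  60.0.0.0/7 (60.0.0.0 - 61.255.255.255)
  60.128.0.0/9 (60.128.0.0 - 60.255.255.255)
  60.208.0.0/15 (60.208.0.0 - 60.209.255.255)
Most specific is 60.208.0.0/15.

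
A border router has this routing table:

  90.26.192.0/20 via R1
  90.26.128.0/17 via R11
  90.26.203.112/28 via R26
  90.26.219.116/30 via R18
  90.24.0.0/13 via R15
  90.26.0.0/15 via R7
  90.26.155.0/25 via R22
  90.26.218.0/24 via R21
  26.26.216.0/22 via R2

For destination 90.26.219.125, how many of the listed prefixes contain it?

3

Prefixes containing 90.26.219.125:
  90.24.0.0/13 (90.24.0.0 - 90.31.255.255)
  90.26.0.0/15 (90.26.0.0 - 90.27.255.255)
  90.26.128.0/17 (90.26.128.0 - 90.26.255.255)
Total matching entries: 3.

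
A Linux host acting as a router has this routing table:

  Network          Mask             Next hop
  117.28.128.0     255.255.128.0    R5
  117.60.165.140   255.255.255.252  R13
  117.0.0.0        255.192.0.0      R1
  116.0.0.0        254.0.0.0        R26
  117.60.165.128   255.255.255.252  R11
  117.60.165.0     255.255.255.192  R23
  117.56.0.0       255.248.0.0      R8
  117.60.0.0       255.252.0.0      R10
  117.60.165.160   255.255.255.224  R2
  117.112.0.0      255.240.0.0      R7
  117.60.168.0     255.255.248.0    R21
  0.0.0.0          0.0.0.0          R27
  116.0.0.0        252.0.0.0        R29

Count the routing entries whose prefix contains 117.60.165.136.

Prefixes containing 117.60.165.136:
  0.0.0.0/0 (default, matches everything)
  116.0.0.0/6 (116.0.0.0 - 119.255.255.255)
  116.0.0.0/7 (116.0.0.0 - 117.255.255.255)
  117.0.0.0/10 (117.0.0.0 - 117.63.255.255)
  117.56.0.0/13 (117.56.0.0 - 117.63.255.255)
  117.60.0.0/14 (117.60.0.0 - 117.63.255.255)
Total matching entries: 6.

6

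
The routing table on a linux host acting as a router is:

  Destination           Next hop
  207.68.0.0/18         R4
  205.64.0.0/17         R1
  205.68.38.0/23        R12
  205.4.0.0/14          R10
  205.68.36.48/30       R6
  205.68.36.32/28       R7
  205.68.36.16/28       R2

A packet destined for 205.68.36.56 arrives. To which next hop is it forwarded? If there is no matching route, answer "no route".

No entry's prefix contains 205.68.36.56; there is no default route.

no route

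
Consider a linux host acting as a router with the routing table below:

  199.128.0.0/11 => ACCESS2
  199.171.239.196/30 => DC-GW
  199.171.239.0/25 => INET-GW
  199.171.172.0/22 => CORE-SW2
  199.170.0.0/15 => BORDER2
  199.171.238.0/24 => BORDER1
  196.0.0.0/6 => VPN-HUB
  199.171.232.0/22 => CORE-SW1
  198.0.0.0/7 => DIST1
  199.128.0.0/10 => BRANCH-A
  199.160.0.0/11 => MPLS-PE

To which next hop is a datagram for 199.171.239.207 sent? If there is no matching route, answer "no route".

BORDER2

Routes whose prefix contains 199.171.239.207:
  196.0.0.0/6 (196.0.0.0 - 199.255.255.255) -> VPN-HUB
  198.0.0.0/7 (198.0.0.0 - 199.255.255.255) -> DIST1
  199.128.0.0/10 (199.128.0.0 - 199.191.255.255) -> BRANCH-A
  199.160.0.0/11 (199.160.0.0 - 199.191.255.255) -> MPLS-PE
  199.170.0.0/15 (199.170.0.0 - 199.171.255.255) -> BORDER2
More-specific entries that do NOT match:
  199.171.239.196/30 (199.171.239.196 - 199.171.239.199) does not contain 199.171.239.207
  199.171.239.0/25 (199.171.239.0 - 199.171.239.127) does not contain 199.171.239.207
  199.171.238.0/24 (199.171.238.0 - 199.171.238.255) does not contain 199.171.239.207
  199.171.172.0/22 (199.171.172.0 - 199.171.175.255) does not contain 199.171.239.207
  199.171.232.0/22 (199.171.232.0 - 199.171.235.255) does not contain 199.171.239.207
Longest matching prefix is /15 -> next hop BORDER2.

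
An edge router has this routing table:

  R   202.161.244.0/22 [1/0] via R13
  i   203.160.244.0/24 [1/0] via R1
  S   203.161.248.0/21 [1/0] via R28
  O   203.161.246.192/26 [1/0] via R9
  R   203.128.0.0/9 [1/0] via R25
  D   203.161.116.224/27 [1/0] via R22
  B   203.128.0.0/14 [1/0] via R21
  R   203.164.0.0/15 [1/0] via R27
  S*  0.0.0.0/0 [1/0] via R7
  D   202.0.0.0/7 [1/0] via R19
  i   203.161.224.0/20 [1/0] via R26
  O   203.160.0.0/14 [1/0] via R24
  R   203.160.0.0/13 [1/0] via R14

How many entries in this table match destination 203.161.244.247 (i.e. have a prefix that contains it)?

Prefixes containing 203.161.244.247:
  0.0.0.0/0 (default, matches everything)
  202.0.0.0/7 (202.0.0.0 - 203.255.255.255)
  203.128.0.0/9 (203.128.0.0 - 203.255.255.255)
  203.160.0.0/13 (203.160.0.0 - 203.167.255.255)
  203.160.0.0/14 (203.160.0.0 - 203.163.255.255)
Total matching entries: 5.

5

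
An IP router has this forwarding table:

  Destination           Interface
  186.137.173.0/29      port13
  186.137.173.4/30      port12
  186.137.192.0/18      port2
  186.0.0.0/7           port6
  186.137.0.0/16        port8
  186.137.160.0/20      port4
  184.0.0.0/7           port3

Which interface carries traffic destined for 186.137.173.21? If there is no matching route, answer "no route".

port4

Routes whose prefix contains 186.137.173.21:
  186.0.0.0/7 (186.0.0.0 - 187.255.255.255) -> port6
  186.137.0.0/16 (186.137.0.0 - 186.137.255.255) -> port8
  186.137.160.0/20 (186.137.160.0 - 186.137.175.255) -> port4
More-specific entries that do NOT match:
  186.137.173.4/30 (186.137.173.4 - 186.137.173.7) does not contain 186.137.173.21
  186.137.173.0/29 (186.137.173.0 - 186.137.173.7) does not contain 186.137.173.21
Longest matching prefix is /20 -> interface port4.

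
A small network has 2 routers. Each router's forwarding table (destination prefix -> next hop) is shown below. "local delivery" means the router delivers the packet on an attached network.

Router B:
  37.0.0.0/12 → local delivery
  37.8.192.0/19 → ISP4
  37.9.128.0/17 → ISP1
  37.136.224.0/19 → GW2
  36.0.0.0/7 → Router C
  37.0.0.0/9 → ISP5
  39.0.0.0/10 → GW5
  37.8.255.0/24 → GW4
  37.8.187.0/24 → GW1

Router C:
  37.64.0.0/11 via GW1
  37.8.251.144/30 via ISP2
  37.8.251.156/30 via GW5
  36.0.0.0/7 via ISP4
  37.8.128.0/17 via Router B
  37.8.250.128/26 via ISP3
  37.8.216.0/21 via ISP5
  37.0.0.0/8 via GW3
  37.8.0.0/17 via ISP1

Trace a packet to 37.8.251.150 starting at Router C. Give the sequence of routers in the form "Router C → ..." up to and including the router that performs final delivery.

At Router C: longest match for 37.8.251.150 is 37.8.128.0/17 -> Router B
At Router B: longest match for 37.8.251.150 is 37.0.0.0/12 -> local delivery

Router C → Router B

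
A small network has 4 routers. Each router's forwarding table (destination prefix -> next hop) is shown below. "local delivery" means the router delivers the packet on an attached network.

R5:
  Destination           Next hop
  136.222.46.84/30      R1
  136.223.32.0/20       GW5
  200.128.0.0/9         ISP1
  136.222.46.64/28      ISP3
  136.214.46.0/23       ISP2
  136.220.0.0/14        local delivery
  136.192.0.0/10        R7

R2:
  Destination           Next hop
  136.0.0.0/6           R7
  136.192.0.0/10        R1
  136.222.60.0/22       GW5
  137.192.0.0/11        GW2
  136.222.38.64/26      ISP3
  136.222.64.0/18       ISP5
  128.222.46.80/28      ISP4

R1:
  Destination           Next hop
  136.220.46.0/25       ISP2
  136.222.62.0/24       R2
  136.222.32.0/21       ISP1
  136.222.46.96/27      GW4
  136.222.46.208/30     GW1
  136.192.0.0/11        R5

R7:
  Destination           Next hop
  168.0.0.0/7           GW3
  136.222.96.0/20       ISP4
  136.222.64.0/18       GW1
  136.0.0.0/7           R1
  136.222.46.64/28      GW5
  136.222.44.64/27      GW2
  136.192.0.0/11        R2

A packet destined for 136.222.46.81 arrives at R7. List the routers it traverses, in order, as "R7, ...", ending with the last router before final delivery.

At R7: longest match for 136.222.46.81 is 136.192.0.0/11 -> R2
At R2: longest match for 136.222.46.81 is 136.192.0.0/10 -> R1
At R1: longest match for 136.222.46.81 is 136.192.0.0/11 -> R5
At R5: longest match for 136.222.46.81 is 136.220.0.0/14 -> local delivery

R7, R2, R1, R5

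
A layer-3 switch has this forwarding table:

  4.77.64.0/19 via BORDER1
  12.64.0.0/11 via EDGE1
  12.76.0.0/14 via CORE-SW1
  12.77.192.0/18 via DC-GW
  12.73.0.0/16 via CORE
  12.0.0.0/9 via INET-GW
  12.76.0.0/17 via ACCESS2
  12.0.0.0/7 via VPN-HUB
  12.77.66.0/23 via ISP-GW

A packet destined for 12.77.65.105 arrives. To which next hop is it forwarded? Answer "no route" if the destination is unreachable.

Routes whose prefix contains 12.77.65.105:
  12.0.0.0/7 (12.0.0.0 - 13.255.255.255) -> VPN-HUB
  12.0.0.0/9 (12.0.0.0 - 12.127.255.255) -> INET-GW
  12.64.0.0/11 (12.64.0.0 - 12.95.255.255) -> EDGE1
  12.76.0.0/14 (12.76.0.0 - 12.79.255.255) -> CORE-SW1
More-specific entries that do NOT match:
  12.77.66.0/23 (12.77.66.0 - 12.77.67.255) does not contain 12.77.65.105
  4.77.64.0/19 (4.77.64.0 - 4.77.95.255) does not contain 12.77.65.105
  12.77.192.0/18 (12.77.192.0 - 12.77.255.255) does not contain 12.77.65.105
  12.76.0.0/17 (12.76.0.0 - 12.76.127.255) does not contain 12.77.65.105
  12.73.0.0/16 (12.73.0.0 - 12.73.255.255) does not contain 12.77.65.105
Longest matching prefix is /14 -> next hop CORE-SW1.

CORE-SW1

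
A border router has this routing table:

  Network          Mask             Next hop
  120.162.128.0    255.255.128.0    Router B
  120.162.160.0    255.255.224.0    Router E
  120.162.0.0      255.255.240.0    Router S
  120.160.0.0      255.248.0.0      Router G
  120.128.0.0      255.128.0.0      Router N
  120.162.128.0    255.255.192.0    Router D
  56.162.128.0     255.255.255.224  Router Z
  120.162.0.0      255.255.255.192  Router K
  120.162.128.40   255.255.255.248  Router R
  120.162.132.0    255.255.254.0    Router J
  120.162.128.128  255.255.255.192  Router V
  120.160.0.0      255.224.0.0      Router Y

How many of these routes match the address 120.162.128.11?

5

Prefixes containing 120.162.128.11:
  120.128.0.0/9 (120.128.0.0 - 120.255.255.255)
  120.160.0.0/11 (120.160.0.0 - 120.191.255.255)
  120.160.0.0/13 (120.160.0.0 - 120.167.255.255)
  120.162.128.0/17 (120.162.128.0 - 120.162.255.255)
  120.162.128.0/18 (120.162.128.0 - 120.162.191.255)
Total matching entries: 5.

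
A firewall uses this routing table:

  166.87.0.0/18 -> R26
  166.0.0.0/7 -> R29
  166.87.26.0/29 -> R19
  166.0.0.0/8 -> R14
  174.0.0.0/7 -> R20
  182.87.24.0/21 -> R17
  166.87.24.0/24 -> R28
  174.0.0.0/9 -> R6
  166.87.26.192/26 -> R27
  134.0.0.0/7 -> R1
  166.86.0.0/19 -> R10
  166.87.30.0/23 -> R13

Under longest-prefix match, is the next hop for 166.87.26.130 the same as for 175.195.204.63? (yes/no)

no

166.87.26.130: longest match 166.87.0.0/18 -> R26
175.195.204.63: longest match 174.0.0.0/7 -> R20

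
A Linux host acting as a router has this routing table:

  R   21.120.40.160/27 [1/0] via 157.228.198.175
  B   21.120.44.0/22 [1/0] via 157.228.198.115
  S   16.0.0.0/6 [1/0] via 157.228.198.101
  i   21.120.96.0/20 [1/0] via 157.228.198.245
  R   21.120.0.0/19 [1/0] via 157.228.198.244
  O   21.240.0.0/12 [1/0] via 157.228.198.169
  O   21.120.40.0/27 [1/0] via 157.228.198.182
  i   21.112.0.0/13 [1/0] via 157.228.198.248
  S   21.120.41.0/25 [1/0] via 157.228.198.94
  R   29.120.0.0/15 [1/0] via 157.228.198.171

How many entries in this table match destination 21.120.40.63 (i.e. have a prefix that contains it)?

0

No listed prefix contains 21.120.40.63.
Total matching entries: 0.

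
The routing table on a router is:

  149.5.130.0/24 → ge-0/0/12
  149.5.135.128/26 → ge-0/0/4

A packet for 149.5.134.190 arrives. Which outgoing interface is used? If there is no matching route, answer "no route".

no route

No entry's prefix contains 149.5.134.190; there is no default route.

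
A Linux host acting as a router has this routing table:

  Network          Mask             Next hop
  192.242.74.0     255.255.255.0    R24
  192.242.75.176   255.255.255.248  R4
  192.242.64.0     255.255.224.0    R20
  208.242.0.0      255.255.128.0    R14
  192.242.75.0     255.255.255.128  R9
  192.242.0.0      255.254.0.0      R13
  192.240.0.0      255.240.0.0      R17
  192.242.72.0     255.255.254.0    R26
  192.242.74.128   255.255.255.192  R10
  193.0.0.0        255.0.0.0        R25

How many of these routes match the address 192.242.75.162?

3

Prefixes containing 192.242.75.162:
  192.240.0.0/12 (192.240.0.0 - 192.255.255.255)
  192.242.0.0/15 (192.242.0.0 - 192.243.255.255)
  192.242.64.0/19 (192.242.64.0 - 192.242.95.255)
Total matching entries: 3.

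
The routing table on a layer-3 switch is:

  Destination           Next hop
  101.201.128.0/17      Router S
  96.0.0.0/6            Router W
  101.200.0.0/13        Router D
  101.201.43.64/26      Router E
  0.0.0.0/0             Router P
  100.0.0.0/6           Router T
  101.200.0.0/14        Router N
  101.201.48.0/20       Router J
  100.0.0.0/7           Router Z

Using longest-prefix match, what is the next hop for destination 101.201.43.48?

Router N

Routes whose prefix contains 101.201.43.48:
  0.0.0.0/0 (default, matches everything) -> Router P
  100.0.0.0/6 (100.0.0.0 - 103.255.255.255) -> Router T
  100.0.0.0/7 (100.0.0.0 - 101.255.255.255) -> Router Z
  101.200.0.0/13 (101.200.0.0 - 101.207.255.255) -> Router D
  101.200.0.0/14 (101.200.0.0 - 101.203.255.255) -> Router N
More-specific entries that do NOT match:
  101.201.43.64/26 (101.201.43.64 - 101.201.43.127) does not contain 101.201.43.48
  101.201.48.0/20 (101.201.48.0 - 101.201.63.255) does not contain 101.201.43.48
  101.201.128.0/17 (101.201.128.0 - 101.201.255.255) does not contain 101.201.43.48
Longest matching prefix is /14 -> next hop Router N.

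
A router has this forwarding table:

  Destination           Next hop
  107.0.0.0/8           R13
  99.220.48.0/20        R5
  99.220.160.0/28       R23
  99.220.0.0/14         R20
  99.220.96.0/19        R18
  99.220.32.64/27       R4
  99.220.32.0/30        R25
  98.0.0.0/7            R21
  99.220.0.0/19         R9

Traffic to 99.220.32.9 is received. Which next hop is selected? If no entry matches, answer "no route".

Routes whose prefix contains 99.220.32.9:
  98.0.0.0/7 (98.0.0.0 - 99.255.255.255) -> R21
  99.220.0.0/14 (99.220.0.0 - 99.223.255.255) -> R20
More-specific entries that do NOT match:
  99.220.32.0/30 (99.220.32.0 - 99.220.32.3) does not contain 99.220.32.9
  99.220.160.0/28 (99.220.160.0 - 99.220.160.15) does not contain 99.220.32.9
  99.220.32.64/27 (99.220.32.64 - 99.220.32.95) does not contain 99.220.32.9
  99.220.48.0/20 (99.220.48.0 - 99.220.63.255) does not contain 99.220.32.9
  99.220.96.0/19 (99.220.96.0 - 99.220.127.255) does not contain 99.220.32.9
  99.220.0.0/19 (99.220.0.0 - 99.220.31.255) does not contain 99.220.32.9
Longest matching prefix is /14 -> next hop R20.

R20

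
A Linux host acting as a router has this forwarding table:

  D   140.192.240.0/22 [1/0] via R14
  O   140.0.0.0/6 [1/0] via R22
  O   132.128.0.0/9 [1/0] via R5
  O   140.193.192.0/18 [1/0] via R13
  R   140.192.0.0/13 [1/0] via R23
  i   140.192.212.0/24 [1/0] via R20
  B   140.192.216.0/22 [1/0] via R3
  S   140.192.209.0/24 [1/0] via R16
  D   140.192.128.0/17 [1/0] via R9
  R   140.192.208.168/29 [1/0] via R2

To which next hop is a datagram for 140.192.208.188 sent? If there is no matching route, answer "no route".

Routes whose prefix contains 140.192.208.188:
  140.0.0.0/6 (140.0.0.0 - 143.255.255.255) -> R22
  140.192.0.0/13 (140.192.0.0 - 140.199.255.255) -> R23
  140.192.128.0/17 (140.192.128.0 - 140.192.255.255) -> R9
More-specific entries that do NOT match:
  140.192.208.168/29 (140.192.208.168 - 140.192.208.175) does not contain 140.192.208.188
  140.192.212.0/24 (140.192.212.0 - 140.192.212.255) does not contain 140.192.208.188
  140.192.209.0/24 (140.192.209.0 - 140.192.209.255) does not contain 140.192.208.188
  140.192.240.0/22 (140.192.240.0 - 140.192.243.255) does not contain 140.192.208.188
  140.192.216.0/22 (140.192.216.0 - 140.192.219.255) does not contain 140.192.208.188
  140.193.192.0/18 (140.193.192.0 - 140.193.255.255) does not contain 140.192.208.188
Longest matching prefix is /17 -> next hop R9.

R9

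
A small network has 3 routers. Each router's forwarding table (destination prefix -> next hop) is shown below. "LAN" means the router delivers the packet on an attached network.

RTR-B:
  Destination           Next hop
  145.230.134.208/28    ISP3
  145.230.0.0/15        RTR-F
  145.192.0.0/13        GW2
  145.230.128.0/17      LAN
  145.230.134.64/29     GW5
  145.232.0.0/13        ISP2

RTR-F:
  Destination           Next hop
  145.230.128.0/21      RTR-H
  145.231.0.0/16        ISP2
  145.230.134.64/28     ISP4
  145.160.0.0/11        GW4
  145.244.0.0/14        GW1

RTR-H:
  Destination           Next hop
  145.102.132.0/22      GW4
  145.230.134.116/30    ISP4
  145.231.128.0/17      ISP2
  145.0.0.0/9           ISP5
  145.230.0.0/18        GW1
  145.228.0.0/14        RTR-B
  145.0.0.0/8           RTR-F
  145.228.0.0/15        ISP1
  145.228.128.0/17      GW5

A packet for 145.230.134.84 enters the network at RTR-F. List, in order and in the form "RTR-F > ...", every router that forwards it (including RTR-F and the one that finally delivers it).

At RTR-F: longest match for 145.230.134.84 is 145.230.128.0/21 -> RTR-H
At RTR-H: longest match for 145.230.134.84 is 145.228.0.0/14 -> RTR-B
At RTR-B: longest match for 145.230.134.84 is 145.230.128.0/17 -> LAN

RTR-F > RTR-H > RTR-B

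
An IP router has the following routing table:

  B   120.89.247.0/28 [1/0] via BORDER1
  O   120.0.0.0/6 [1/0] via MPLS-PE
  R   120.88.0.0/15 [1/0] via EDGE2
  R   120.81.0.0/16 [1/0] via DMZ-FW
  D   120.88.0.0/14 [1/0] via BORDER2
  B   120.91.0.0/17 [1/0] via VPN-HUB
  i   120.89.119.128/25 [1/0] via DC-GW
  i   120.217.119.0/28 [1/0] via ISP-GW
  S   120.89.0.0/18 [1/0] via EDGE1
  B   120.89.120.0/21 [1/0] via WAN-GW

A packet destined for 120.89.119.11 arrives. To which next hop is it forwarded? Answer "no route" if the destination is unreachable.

Routes whose prefix contains 120.89.119.11:
  120.0.0.0/6 (120.0.0.0 - 123.255.255.255) -> MPLS-PE
  120.88.0.0/14 (120.88.0.0 - 120.91.255.255) -> BORDER2
  120.88.0.0/15 (120.88.0.0 - 120.89.255.255) -> EDGE2
More-specific entries that do NOT match:
  120.89.247.0/28 (120.89.247.0 - 120.89.247.15) does not contain 120.89.119.11
  120.217.119.0/28 (120.217.119.0 - 120.217.119.15) does not contain 120.89.119.11
  120.89.119.128/25 (120.89.119.128 - 120.89.119.255) does not contain 120.89.119.11
  120.89.120.0/21 (120.89.120.0 - 120.89.127.255) does not contain 120.89.119.11
  120.89.0.0/18 (120.89.0.0 - 120.89.63.255) does not contain 120.89.119.11
  120.91.0.0/17 (120.91.0.0 - 120.91.127.255) does not contain 120.89.119.11
  120.81.0.0/16 (120.81.0.0 - 120.81.255.255) does not contain 120.89.119.11
Longest matching prefix is /15 -> next hop EDGE2.

EDGE2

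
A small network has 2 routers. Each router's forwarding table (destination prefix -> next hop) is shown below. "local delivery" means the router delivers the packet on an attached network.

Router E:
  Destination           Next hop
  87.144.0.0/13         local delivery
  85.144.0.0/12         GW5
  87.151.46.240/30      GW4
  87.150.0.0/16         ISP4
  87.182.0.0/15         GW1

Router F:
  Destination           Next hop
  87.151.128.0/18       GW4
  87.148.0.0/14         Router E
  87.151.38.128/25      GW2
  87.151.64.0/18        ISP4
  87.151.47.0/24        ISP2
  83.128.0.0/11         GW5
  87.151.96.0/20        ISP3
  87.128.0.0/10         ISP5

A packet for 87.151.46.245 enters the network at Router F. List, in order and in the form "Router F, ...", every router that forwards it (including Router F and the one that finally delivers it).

At Router F: longest match for 87.151.46.245 is 87.148.0.0/14 -> Router E
At Router E: longest match for 87.151.46.245 is 87.144.0.0/13 -> local delivery

Router F, Router E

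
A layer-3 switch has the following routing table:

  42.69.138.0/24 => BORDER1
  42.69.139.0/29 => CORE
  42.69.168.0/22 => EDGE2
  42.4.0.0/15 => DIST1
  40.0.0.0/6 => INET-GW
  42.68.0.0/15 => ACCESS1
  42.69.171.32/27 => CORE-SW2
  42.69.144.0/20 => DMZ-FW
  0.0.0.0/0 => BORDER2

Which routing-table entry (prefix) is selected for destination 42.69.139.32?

42.68.0.0/15

Entries matching 42.69.139.32:
  0.0.0.0/0 (default, matches everything)
  40.0.0.0/6 (40.0.0.0 - 43.255.255.255)
  42.68.0.0/15 (42.68.0.0 - 42.69.255.255)
Most specific is 42.68.0.0/15.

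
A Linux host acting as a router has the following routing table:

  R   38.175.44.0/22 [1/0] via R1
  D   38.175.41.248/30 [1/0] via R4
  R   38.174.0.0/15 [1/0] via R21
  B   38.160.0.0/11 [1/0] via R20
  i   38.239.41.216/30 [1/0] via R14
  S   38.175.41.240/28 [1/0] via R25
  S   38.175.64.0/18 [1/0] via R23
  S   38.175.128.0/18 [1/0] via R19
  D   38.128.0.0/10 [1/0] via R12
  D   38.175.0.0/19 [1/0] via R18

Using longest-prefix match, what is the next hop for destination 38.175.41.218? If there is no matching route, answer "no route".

Routes whose prefix contains 38.175.41.218:
  38.128.0.0/10 (38.128.0.0 - 38.191.255.255) -> R12
  38.160.0.0/11 (38.160.0.0 - 38.191.255.255) -> R20
  38.174.0.0/15 (38.174.0.0 - 38.175.255.255) -> R21
More-specific entries that do NOT match:
  38.175.41.248/30 (38.175.41.248 - 38.175.41.251) does not contain 38.175.41.218
  38.239.41.216/30 (38.239.41.216 - 38.239.41.219) does not contain 38.175.41.218
  38.175.41.240/28 (38.175.41.240 - 38.175.41.255) does not contain 38.175.41.218
  38.175.44.0/22 (38.175.44.0 - 38.175.47.255) does not contain 38.175.41.218
  38.175.0.0/19 (38.175.0.0 - 38.175.31.255) does not contain 38.175.41.218
  38.175.64.0/18 (38.175.64.0 - 38.175.127.255) does not contain 38.175.41.218
  38.175.128.0/18 (38.175.128.0 - 38.175.191.255) does not contain 38.175.41.218
Longest matching prefix is /15 -> next hop R21.

R21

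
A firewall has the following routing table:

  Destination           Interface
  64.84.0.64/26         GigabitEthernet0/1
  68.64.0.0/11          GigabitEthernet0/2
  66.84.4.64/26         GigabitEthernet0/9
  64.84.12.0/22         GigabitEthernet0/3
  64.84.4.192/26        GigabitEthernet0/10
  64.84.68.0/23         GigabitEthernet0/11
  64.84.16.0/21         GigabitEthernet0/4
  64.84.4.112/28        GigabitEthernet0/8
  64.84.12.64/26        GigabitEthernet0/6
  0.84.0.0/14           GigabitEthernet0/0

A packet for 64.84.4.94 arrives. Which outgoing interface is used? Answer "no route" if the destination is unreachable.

No entry's prefix contains 64.84.4.94; there is no default route.

no route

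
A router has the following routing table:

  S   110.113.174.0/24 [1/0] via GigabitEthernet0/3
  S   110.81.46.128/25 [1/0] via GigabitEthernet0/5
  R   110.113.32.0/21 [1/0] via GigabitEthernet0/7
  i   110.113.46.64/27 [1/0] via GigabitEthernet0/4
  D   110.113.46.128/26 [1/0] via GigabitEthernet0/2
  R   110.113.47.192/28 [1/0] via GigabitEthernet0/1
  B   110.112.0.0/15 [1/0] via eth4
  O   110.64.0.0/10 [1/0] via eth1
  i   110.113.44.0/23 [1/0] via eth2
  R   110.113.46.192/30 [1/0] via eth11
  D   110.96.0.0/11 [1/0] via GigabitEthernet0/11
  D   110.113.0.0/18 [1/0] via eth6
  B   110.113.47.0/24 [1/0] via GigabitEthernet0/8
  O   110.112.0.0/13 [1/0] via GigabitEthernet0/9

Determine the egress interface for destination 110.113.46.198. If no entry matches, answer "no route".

Routes whose prefix contains 110.113.46.198:
  110.64.0.0/10 (110.64.0.0 - 110.127.255.255) -> eth1
  110.96.0.0/11 (110.96.0.0 - 110.127.255.255) -> GigabitEthernet0/11
  110.112.0.0/13 (110.112.0.0 - 110.119.255.255) -> GigabitEthernet0/9
  110.112.0.0/15 (110.112.0.0 - 110.113.255.255) -> eth4
  110.113.0.0/18 (110.113.0.0 - 110.113.63.255) -> eth6
More-specific entries that do NOT match:
  110.113.46.192/30 (110.113.46.192 - 110.113.46.195) does not contain 110.113.46.198
  110.113.47.192/28 (110.113.47.192 - 110.113.47.207) does not contain 110.113.46.198
  110.113.46.64/27 (110.113.46.64 - 110.113.46.95) does not contain 110.113.46.198
  110.113.46.128/26 (110.113.46.128 - 110.113.46.191) does not contain 110.113.46.198
  110.81.46.128/25 (110.81.46.128 - 110.81.46.255) does not contain 110.113.46.198
  110.113.174.0/24 (110.113.174.0 - 110.113.174.255) does not contain 110.113.46.198
  110.113.47.0/24 (110.113.47.0 - 110.113.47.255) does not contain 110.113.46.198
  110.113.44.0/23 (110.113.44.0 - 110.113.45.255) does not contain 110.113.46.198
  110.113.32.0/21 (110.113.32.0 - 110.113.39.255) does not contain 110.113.46.198
Longest matching prefix is /18 -> interface eth6.

eth6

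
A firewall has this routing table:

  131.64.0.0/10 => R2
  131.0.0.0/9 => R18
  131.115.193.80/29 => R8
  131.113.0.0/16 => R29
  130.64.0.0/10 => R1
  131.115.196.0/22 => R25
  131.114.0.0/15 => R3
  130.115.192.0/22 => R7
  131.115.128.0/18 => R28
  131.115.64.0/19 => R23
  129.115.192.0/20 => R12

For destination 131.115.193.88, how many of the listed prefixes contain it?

Prefixes containing 131.115.193.88:
  131.0.0.0/9 (131.0.0.0 - 131.127.255.255)
  131.64.0.0/10 (131.64.0.0 - 131.127.255.255)
  131.114.0.0/15 (131.114.0.0 - 131.115.255.255)
Total matching entries: 3.

3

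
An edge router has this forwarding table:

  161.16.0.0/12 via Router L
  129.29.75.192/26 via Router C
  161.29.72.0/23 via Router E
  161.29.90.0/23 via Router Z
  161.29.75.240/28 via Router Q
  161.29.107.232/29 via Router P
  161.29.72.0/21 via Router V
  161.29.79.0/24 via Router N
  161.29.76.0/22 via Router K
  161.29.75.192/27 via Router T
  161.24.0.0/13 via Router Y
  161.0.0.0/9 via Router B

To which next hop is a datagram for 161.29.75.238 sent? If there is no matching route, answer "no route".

Router V

Routes whose prefix contains 161.29.75.238:
  161.0.0.0/9 (161.0.0.0 - 161.127.255.255) -> Router B
  161.16.0.0/12 (161.16.0.0 - 161.31.255.255) -> Router L
  161.24.0.0/13 (161.24.0.0 - 161.31.255.255) -> Router Y
  161.29.72.0/21 (161.29.72.0 - 161.29.79.255) -> Router V
More-specific entries that do NOT match:
  161.29.107.232/29 (161.29.107.232 - 161.29.107.239) does not contain 161.29.75.238
  161.29.75.240/28 (161.29.75.240 - 161.29.75.255) does not contain 161.29.75.238
  161.29.75.192/27 (161.29.75.192 - 161.29.75.223) does not contain 161.29.75.238
  129.29.75.192/26 (129.29.75.192 - 129.29.75.255) does not contain 161.29.75.238
  161.29.79.0/24 (161.29.79.0 - 161.29.79.255) does not contain 161.29.75.238
  161.29.72.0/23 (161.29.72.0 - 161.29.73.255) does not contain 161.29.75.238
  161.29.90.0/23 (161.29.90.0 - 161.29.91.255) does not contain 161.29.75.238
  161.29.76.0/22 (161.29.76.0 - 161.29.79.255) does not contain 161.29.75.238
Longest matching prefix is /21 -> next hop Router V.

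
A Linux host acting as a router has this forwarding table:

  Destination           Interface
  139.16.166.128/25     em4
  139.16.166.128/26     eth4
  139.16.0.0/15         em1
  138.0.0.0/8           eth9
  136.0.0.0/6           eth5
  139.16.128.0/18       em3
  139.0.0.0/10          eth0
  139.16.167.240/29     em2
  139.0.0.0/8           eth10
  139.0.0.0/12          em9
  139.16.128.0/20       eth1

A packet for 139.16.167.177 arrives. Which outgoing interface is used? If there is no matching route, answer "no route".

em3

Routes whose prefix contains 139.16.167.177:
  136.0.0.0/6 (136.0.0.0 - 139.255.255.255) -> eth5
  139.0.0.0/8 (139.0.0.0 - 139.255.255.255) -> eth10
  139.0.0.0/10 (139.0.0.0 - 139.63.255.255) -> eth0
  139.16.0.0/15 (139.16.0.0 - 139.17.255.255) -> em1
  139.16.128.0/18 (139.16.128.0 - 139.16.191.255) -> em3
More-specific entries that do NOT match:
  139.16.167.240/29 (139.16.167.240 - 139.16.167.247) does not contain 139.16.167.177
  139.16.166.128/26 (139.16.166.128 - 139.16.166.191) does not contain 139.16.167.177
  139.16.166.128/25 (139.16.166.128 - 139.16.166.255) does not contain 139.16.167.177
  139.16.128.0/20 (139.16.128.0 - 139.16.143.255) does not contain 139.16.167.177
Longest matching prefix is /18 -> interface em3.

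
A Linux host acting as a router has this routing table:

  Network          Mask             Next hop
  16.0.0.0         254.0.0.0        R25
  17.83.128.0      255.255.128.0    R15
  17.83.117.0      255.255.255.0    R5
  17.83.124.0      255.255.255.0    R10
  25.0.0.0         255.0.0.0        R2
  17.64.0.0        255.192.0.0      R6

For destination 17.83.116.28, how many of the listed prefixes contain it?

2

Prefixes containing 17.83.116.28:
  16.0.0.0/7 (16.0.0.0 - 17.255.255.255)
  17.64.0.0/10 (17.64.0.0 - 17.127.255.255)
Total matching entries: 2.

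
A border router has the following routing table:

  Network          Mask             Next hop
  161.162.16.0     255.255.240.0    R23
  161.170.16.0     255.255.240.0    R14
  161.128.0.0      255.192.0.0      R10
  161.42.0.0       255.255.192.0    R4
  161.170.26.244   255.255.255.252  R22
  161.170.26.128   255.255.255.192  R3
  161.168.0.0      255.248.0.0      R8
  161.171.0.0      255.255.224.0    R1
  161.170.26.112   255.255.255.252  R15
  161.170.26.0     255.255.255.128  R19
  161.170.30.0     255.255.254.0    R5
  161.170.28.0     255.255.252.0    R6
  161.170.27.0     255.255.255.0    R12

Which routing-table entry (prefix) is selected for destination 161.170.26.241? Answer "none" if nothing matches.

161.170.16.0/20

Entries matching 161.170.26.241:
  161.128.0.0/10 (161.128.0.0 - 161.191.255.255)
  161.168.0.0/13 (161.168.0.0 - 161.175.255.255)
  161.170.16.0/20 (161.170.16.0 - 161.170.31.255)
Most specific is 161.170.16.0/20.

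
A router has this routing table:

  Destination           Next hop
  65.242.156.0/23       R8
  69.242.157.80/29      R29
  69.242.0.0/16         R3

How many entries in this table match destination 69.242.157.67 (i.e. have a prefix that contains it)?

Prefixes containing 69.242.157.67:
  69.242.0.0/16 (69.242.0.0 - 69.242.255.255)
Total matching entries: 1.

1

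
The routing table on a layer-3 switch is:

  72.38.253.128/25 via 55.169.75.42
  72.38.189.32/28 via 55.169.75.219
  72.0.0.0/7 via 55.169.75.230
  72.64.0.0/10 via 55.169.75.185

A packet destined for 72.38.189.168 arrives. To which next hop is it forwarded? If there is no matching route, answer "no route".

Routes whose prefix contains 72.38.189.168:
  72.0.0.0/7 (72.0.0.0 - 73.255.255.255) -> 55.169.75.230
More-specific entries that do NOT match:
  72.38.189.32/28 (72.38.189.32 - 72.38.189.47) does not contain 72.38.189.168
  72.38.253.128/25 (72.38.253.128 - 72.38.253.255) does not contain 72.38.189.168
  72.64.0.0/10 (72.64.0.0 - 72.127.255.255) does not contain 72.38.189.168
Longest matching prefix is /7 -> next hop 55.169.75.230.

55.169.75.230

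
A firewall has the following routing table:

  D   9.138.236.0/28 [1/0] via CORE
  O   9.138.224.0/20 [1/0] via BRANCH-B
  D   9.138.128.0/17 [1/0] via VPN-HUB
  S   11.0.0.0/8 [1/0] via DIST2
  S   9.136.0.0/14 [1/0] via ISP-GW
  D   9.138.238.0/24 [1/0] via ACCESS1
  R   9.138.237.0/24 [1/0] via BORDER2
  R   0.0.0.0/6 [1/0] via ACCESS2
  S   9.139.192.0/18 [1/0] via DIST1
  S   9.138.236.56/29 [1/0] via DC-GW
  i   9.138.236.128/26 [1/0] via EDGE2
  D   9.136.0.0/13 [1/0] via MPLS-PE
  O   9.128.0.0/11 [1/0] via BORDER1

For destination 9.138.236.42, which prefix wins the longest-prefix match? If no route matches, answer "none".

Entries matching 9.138.236.42:
  9.128.0.0/11 (9.128.0.0 - 9.159.255.255)
  9.136.0.0/13 (9.136.0.0 - 9.143.255.255)
  9.136.0.0/14 (9.136.0.0 - 9.139.255.255)
  9.138.128.0/17 (9.138.128.0 - 9.138.255.255)
  9.138.224.0/20 (9.138.224.0 - 9.138.239.255)
Most specific is 9.138.224.0/20.

9.138.224.0/20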